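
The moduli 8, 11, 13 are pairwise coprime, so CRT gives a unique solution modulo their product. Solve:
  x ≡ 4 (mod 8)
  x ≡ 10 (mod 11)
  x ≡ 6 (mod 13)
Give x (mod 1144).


Moduli 8, 11, 13 are pairwise coprime; by CRT there is a unique solution modulo M = 8 · 11 · 13 = 1144.
Solve pairwise, accumulating the modulus:
  Start with x ≡ 4 (mod 8).
  Combine with x ≡ 10 (mod 11): since gcd(8, 11) = 1, we get a unique residue mod 88.
    Write x = 4 + 8·t and substitute into x ≡ 10 (mod 11): 8·t ≡ 10 − 4 = 6 (mod 11).
    The inverse of 8 mod 11 is 7 (since 8·7 = 56 = 5·11 + 1), so t ≡ 7·6 = 42 ≡ 9 (mod 11).
    Then x = 4 + 8·9 = 76, valid modulo lcm(8, 11) = 88: x ≡ 76 (mod 88).
  Combine with x ≡ 6 (mod 13): since gcd(88, 13) = 1, we get a unique residue mod 1144.
    Write x = 76 + 88·t and substitute into x ≡ 6 (mod 13): 88·t ≡ 6 − 76 = -70 (mod 13).
    Reduce coefficients mod 13: 10·t ≡ 8 (mod 13).
    The inverse of 10 mod 13 is 4 (since 10·4 = 40 = 3·13 + 1), so t ≡ 4·8 = 32 ≡ 6 (mod 13).
    Then x = 76 + 88·6 = 604, valid modulo lcm(88, 13) = 1144: x ≡ 604 (mod 1144).
Verify: 604 mod 8 = 4 ✓, 604 mod 11 = 10 ✓, 604 mod 13 = 6 ✓.

x ≡ 604 (mod 1144).


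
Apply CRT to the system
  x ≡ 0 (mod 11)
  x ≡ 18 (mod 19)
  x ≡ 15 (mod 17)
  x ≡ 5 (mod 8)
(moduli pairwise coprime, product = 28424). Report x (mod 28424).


Product of moduli M = 11 · 19 · 17 · 8 = 28424.
Merge one congruence at a time:
  Start: x ≡ 0 (mod 11).
  Combine with x ≡ 18 (mod 19); new modulus lcm = 209.
    Write x = 0 + 11·t and substitute into x ≡ 18 (mod 19): 11·t ≡ 18 − 0 = 18 (mod 19).
    The inverse of 11 mod 19 is 7 (since 11·7 = 77 = 4·19 + 1), so t ≡ 7·18 = 126 ≡ 12 (mod 19).
    Then x = 0 + 11·12 = 132, valid modulo lcm(11, 19) = 209: x ≡ 132 (mod 209).
  Combine with x ≡ 15 (mod 17); new modulus lcm = 3553.
    Write x = 132 + 209·t and substitute into x ≡ 15 (mod 17): 209·t ≡ 15 − 132 = -117 (mod 17).
    Reduce coefficients mod 17: 5·t ≡ 2 (mod 17).
    The inverse of 5 mod 17 is 7 (since 5·7 = 35 = 2·17 + 1), so t ≡ 7·2 = 14 ≡ 14 (mod 17).
    Then x = 132 + 209·14 = 3058, valid modulo lcm(209, 17) = 3553: x ≡ 3058 (mod 3553).
  Combine with x ≡ 5 (mod 8); new modulus lcm = 28424.
    Write x = 3058 + 3553·t and substitute into x ≡ 5 (mod 8): 3553·t ≡ 5 − 3058 = -3053 (mod 8).
    Reduce coefficients mod 8: 1·t ≡ 3 (mod 8).
    So t ≡ 3 (mod 8).
    Then x = 3058 + 3553·3 = 13717, valid modulo lcm(3553, 8) = 28424: x ≡ 13717 (mod 28424).
Verify against each original: 13717 mod 11 = 0, 13717 mod 19 = 18, 13717 mod 17 = 15, 13717 mod 8 = 5.

x ≡ 13717 (mod 28424).


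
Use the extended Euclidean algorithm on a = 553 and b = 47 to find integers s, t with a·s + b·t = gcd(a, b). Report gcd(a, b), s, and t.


Euclidean algorithm on (553, 47) — divide until remainder is 0:
  553 = 11 · 47 + 36
  47 = 1 · 36 + 11
  36 = 3 · 11 + 3
  11 = 3 · 3 + 2
  3 = 1 · 2 + 1
  2 = 2 · 1 + 0
gcd(553, 47) = 1.
Track Bezout coefficients alongside the remainders: start with r₀ = 553 = a·1 + b·0 (s = 1, t = 0) and r₁ = 47 = a·0 + b·1 (s = 0, t = 1); each new remainder r_{k+1} = r_{k-1} − q_k·r_k inherits s_{k+1} = s_{k-1} − q_k·s_k, t_{k+1} = t_{k-1} − q_k·t_k, so r_k = a·s_k + b·t_k at every step:
  q = 11: r = 36, s = 1 − 11·0 = 1, t = 0 − 11·1 = -11  (check: 553·1 + 47·(-11) = 36)
  q = 1: r = 11, s = 0 − 1·1 = -1, t = 1 − 1·(-11) = 12  (check: 553·(-1) + 47·12 = 11)
  q = 3: r = 3, s = 1 − 3·(-1) = 4, t = -11 − 3·12 = -47  (check: 553·4 + 47·(-47) = 3)
  q = 3: r = 2, s = -1 − 3·4 = -13, t = 12 − 3·(-47) = 153  (check: 553·(-13) + 47·153 = 2)
  q = 1: r = 1, s = 4 − 1·(-13) = 17, t = -47 − 1·153 = -200  (check: 553·17 + 47·(-200) = 1)
The row with r = 1 (the gcd) gives the Bezout coefficients s = 17, t = -200.
Result: 553 · (17) + 47 · (-200) = 1.

gcd(553, 47) = 1; s = 17, t = -200 (check: 553·17 + 47·(-200) = 1).


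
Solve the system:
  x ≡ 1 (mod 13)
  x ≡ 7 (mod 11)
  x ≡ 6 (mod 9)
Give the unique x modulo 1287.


Moduli 13, 11, 9 are pairwise coprime; by CRT there is a unique solution modulo M = 13 · 11 · 9 = 1287.
Solve pairwise, accumulating the modulus:
  Start with x ≡ 1 (mod 13).
  Combine with x ≡ 7 (mod 11): since gcd(13, 11) = 1, we get a unique residue mod 143.
    Write x = 1 + 13·t and substitute into x ≡ 7 (mod 11): 13·t ≡ 7 − 1 = 6 (mod 11).
    Reduce coefficients mod 11: 2·t ≡ 6 (mod 11).
    The inverse of 2 mod 11 is 6 (since 2·6 = 12 = 1·11 + 1), so t ≡ 6·6 = 36 ≡ 3 (mod 11).
    Then x = 1 + 13·3 = 40, valid modulo lcm(13, 11) = 143: x ≡ 40 (mod 143).
  Combine with x ≡ 6 (mod 9): since gcd(143, 9) = 1, we get a unique residue mod 1287.
    Write x = 40 + 143·t and substitute into x ≡ 6 (mod 9): 143·t ≡ 6 − 40 = -34 (mod 9).
    Reduce coefficients mod 9: 8·t ≡ 2 (mod 9).
    The inverse of 8 mod 9 is 8 (since 8·8 = 64 = 7·9 + 1), so t ≡ 8·2 = 16 ≡ 7 (mod 9).
    Then x = 40 + 143·7 = 1041, valid modulo lcm(143, 9) = 1287: x ≡ 1041 (mod 1287).
Verify: 1041 mod 13 = 1 ✓, 1041 mod 11 = 7 ✓, 1041 mod 9 = 6 ✓.

x ≡ 1041 (mod 1287).


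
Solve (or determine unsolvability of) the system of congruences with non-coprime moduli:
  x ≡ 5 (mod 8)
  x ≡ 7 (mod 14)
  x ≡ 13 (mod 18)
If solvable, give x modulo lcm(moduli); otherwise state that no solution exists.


Moduli 8, 14, 18 are not pairwise coprime, so CRT works modulo lcm(m_i) when all pairwise compatibility conditions hold.
Pairwise compatibility: gcd(m_i, m_j) must divide a_i - a_j for every pair.
Merge one congruence at a time:
  Start: x ≡ 5 (mod 8).
  Combine with x ≡ 7 (mod 14): gcd(8, 14) = 2; 7 - 5 = 2, which IS divisible by 2, so compatible.
    Write x = 5 + 8·t and substitute into x ≡ 7 (mod 14): 8·t ≡ 7 − 5 = 2 (mod 14).
    Divide the congruence (and modulus) by g = 2: 4·t ≡ 1 (mod 7).
    The inverse of 4 mod 7 is 2 (since 4·2 = 8 = 1·7 + 1), so t ≡ 2·1 = 2 ≡ 2 (mod 7).
    Then x = 5 + 8·2 = 21, valid modulo lcm(8, 14) = 56: x ≡ 21 (mod 56).
  Combine with x ≡ 13 (mod 18): gcd(56, 18) = 2; 13 - 21 = -8, which IS divisible by 2, so compatible.
    Write x = 21 + 56·t and substitute into x ≡ 13 (mod 18): 56·t ≡ 13 − 21 = -8 (mod 18).
    Divide the congruence (and modulus) by g = 2: 28·t ≡ -4 (mod 9).
    Reduce coefficients mod 9: 1·t ≡ 5 (mod 9).
    So t ≡ 5 (mod 9).
    Then x = 21 + 56·5 = 301, valid modulo lcm(56, 18) = 504: x ≡ 301 (mod 504).
Verify: 301 mod 8 = 5, 301 mod 14 = 7, 301 mod 18 = 13.

x ≡ 301 (mod 504).


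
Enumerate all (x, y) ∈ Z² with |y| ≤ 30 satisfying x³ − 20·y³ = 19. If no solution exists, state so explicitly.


The equation is x³ - 20y³ = 19. For fixed y, x³ = 20·y³ + 19, so a solution requires the RHS to be a perfect cube.
Strategy: iterate y from -30 to 30, compute RHS = 20·y³ + 19, and check whether it is a (positive or negative) perfect cube.
Check small values of y:
  y = 0: RHS = 19 is not a perfect cube.
  y = 1: RHS = 39 is not a perfect cube.
  y = -1: RHS = -1 = (-1)³ ⇒ x = -1 works.
  y = 2: RHS = 179 is not a perfect cube.
  y = -2: RHS = -141 is not a perfect cube.
  y = 3: RHS = 559 is not a perfect cube.
  y = -3: RHS = -521 is not a perfect cube.
Continuing the search up to |y| = 30 finds no further solutions beyond those listed.
Collected solutions: (-1, -1).

Solutions (with |y| ≤ 30): (-1, -1).


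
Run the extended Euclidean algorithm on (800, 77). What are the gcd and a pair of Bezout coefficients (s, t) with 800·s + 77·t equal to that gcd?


Euclidean algorithm on (800, 77) — divide until remainder is 0:
  800 = 10 · 77 + 30
  77 = 2 · 30 + 17
  30 = 1 · 17 + 13
  17 = 1 · 13 + 4
  13 = 3 · 4 + 1
  4 = 4 · 1 + 0
gcd(800, 77) = 1.
Track Bezout coefficients alongside the remainders: start with r₀ = 800 = a·1 + b·0 (s = 1, t = 0) and r₁ = 77 = a·0 + b·1 (s = 0, t = 1); each new remainder r_{k+1} = r_{k-1} − q_k·r_k inherits s_{k+1} = s_{k-1} − q_k·s_k, t_{k+1} = t_{k-1} − q_k·t_k, so r_k = a·s_k + b·t_k at every step:
  q = 10: r = 30, s = 1 − 10·0 = 1, t = 0 − 10·1 = -10  (check: 800·1 + 77·(-10) = 30)
  q = 2: r = 17, s = 0 − 2·1 = -2, t = 1 − 2·(-10) = 21  (check: 800·(-2) + 77·21 = 17)
  q = 1: r = 13, s = 1 − 1·(-2) = 3, t = -10 − 1·21 = -31  (check: 800·3 + 77·(-31) = 13)
  q = 1: r = 4, s = -2 − 1·3 = -5, t = 21 − 1·(-31) = 52  (check: 800·(-5) + 77·52 = 4)
  q = 3: r = 1, s = 3 − 3·(-5) = 18, t = -31 − 3·52 = -187  (check: 800·18 + 77·(-187) = 1)
The row with r = 1 (the gcd) gives the Bezout coefficients s = 18, t = -187.
Result: 800 · (18) + 77 · (-187) = 1.

gcd(800, 77) = 1; s = 18, t = -187 (check: 800·18 + 77·(-187) = 1).


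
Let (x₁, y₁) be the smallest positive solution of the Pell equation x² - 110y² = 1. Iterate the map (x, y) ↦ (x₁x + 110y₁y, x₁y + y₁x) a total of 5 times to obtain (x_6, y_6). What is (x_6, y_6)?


Step 1: Find the fundamental solution (x₁, y₁) of x² - 110y² = 1.
  Expand √110 as a continued fraction. a₀ = ⌊√110⌋ = 10; iterate m_{k+1} = d_k·a_k − m_k, d_{k+1} = (110 − m_{k+1}²)/d_k, a_{k+1} = ⌊(a₀ + m_{k+1})/d_{k+1}⌋ (starting m₀ = 0, d₀ = 1), with convergents p_k = a_k·p_{k-1} + p_{k-2}, q_k = a_k·q_{k-1} + q_{k-2} (p₋₁ = 1, q₋₁ = 0):
  k = 0: a₀ = 10; p₀/q₀ = 10/1; p₀² − 110·q₀² = 100 − 110 = -10.
  k = 1: m = 10, d = 10, a = ⌊(10 + 10)/10⌋ = 2; p/q = (2·10 + 1)/(2·1 + 0) = 21/2; p² − 110·q² = 441 − 440 = 1.
  The first convergent with p² − 110·q² = 1 gives the fundamental solution (x₁, y₁) = (21, 2).
Step 2: Apply the recurrence (x_{n+1}, y_{n+1}) = (x₁x_n + 110y₁y_n, x₁y_n + y₁x_n) repeatedly.
  From (x_1, y_1) = (21, 2): x_2 = 21·21 + 110·2·2 = 881; y_2 = 21·2 + 2·21 = 84.
  From (x_2, y_2) = (881, 84): x_3 = 21·881 + 110·2·84 = 36981; y_3 = 21·84 + 2·881 = 3526.
  From (x_3, y_3) = (36981, 3526): x_4 = 21·36981 + 110·2·3526 = 1552321; y_4 = 21·3526 + 2·36981 = 148008.
  From (x_4, y_4) = (1552321, 148008): x_5 = 21·1552321 + 110·2·148008 = 65160501; y_5 = 21·148008 + 2·1552321 = 6212810.
  From (x_5, y_5) = (65160501, 6212810): x_6 = 21·65160501 + 110·2·6212810 = 2735188721; y_6 = 21·6212810 + 2·65160501 = 260790012.
Step 3: Verify x_6² - 110·y_6² = 7481257339485615841 - 7481257339485615840 = 1 (should be 1). ✓

(x_1, y_1) = (21, 2); (x_6, y_6) = (2735188721, 260790012).


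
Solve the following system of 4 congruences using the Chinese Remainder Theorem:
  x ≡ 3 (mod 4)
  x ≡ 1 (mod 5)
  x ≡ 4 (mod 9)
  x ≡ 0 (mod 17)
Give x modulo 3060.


Product of moduli M = 4 · 5 · 9 · 17 = 3060.
Merge one congruence at a time:
  Start: x ≡ 3 (mod 4).
  Combine with x ≡ 1 (mod 5); new modulus lcm = 20.
    Write x = 3 + 4·t and substitute into x ≡ 1 (mod 5): 4·t ≡ 1 − 3 = -2 (mod 5).
    Reduce coefficients mod 5: 4·t ≡ 3 (mod 5).
    The inverse of 4 mod 5 is 4 (since 4·4 = 16 = 3·5 + 1), so t ≡ 4·3 = 12 ≡ 2 (mod 5).
    Then x = 3 + 4·2 = 11, valid modulo lcm(4, 5) = 20: x ≡ 11 (mod 20).
  Combine with x ≡ 4 (mod 9); new modulus lcm = 180.
    Write x = 11 + 20·t and substitute into x ≡ 4 (mod 9): 20·t ≡ 4 − 11 = -7 (mod 9).
    Reduce coefficients mod 9: 2·t ≡ 2 (mod 9).
    The inverse of 2 mod 9 is 5 (since 2·5 = 10 = 1·9 + 1), so t ≡ 5·2 = 10 ≡ 1 (mod 9).
    Then x = 11 + 20·1 = 31, valid modulo lcm(20, 9) = 180: x ≡ 31 (mod 180).
  Combine with x ≡ 0 (mod 17); new modulus lcm = 3060.
    Write x = 31 + 180·t and substitute into x ≡ 0 (mod 17): 180·t ≡ 0 − 31 = -31 (mod 17).
    Reduce coefficients mod 17: 10·t ≡ 3 (mod 17).
    The inverse of 10 mod 17 is 12 (since 10·12 = 120 = 7·17 + 1), so t ≡ 12·3 = 36 ≡ 2 (mod 17).
    Then x = 31 + 180·2 = 391, valid modulo lcm(180, 17) = 3060: x ≡ 391 (mod 3060).
Verify against each original: 391 mod 4 = 3, 391 mod 5 = 1, 391 mod 9 = 4, 391 mod 17 = 0.

x ≡ 391 (mod 3060).


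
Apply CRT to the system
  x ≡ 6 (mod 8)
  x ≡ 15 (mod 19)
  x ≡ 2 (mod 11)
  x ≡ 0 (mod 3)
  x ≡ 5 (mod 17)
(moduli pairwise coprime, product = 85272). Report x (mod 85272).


Product of moduli M = 8 · 19 · 11 · 3 · 17 = 85272.
Merge one congruence at a time:
  Start: x ≡ 6 (mod 8).
  Combine with x ≡ 15 (mod 19); new modulus lcm = 152.
    Write x = 6 + 8·t and substitute into x ≡ 15 (mod 19): 8·t ≡ 15 − 6 = 9 (mod 19).
    The inverse of 8 mod 19 is 12 (since 8·12 = 96 = 5·19 + 1), so t ≡ 12·9 = 108 ≡ 13 (mod 19).
    Then x = 6 + 8·13 = 110, valid modulo lcm(8, 19) = 152: x ≡ 110 (mod 152).
  Combine with x ≡ 2 (mod 11); new modulus lcm = 1672.
    Write x = 110 + 152·t and substitute into x ≡ 2 (mod 11): 152·t ≡ 2 − 110 = -108 (mod 11).
    Reduce coefficients mod 11: 9·t ≡ 2 (mod 11).
    The inverse of 9 mod 11 is 5 (since 9·5 = 45 = 4·11 + 1), so t ≡ 5·2 = 10 ≡ 10 (mod 11).
    Then x = 110 + 152·10 = 1630, valid modulo lcm(152, 11) = 1672: x ≡ 1630 (mod 1672).
  Combine with x ≡ 0 (mod 3); new modulus lcm = 5016.
    Write x = 1630 + 1672·t and substitute into x ≡ 0 (mod 3): 1672·t ≡ 0 − 1630 = -1630 (mod 3).
    Reduce coefficients mod 3: 1·t ≡ 2 (mod 3).
    So t ≡ 2 (mod 3).
    Then x = 1630 + 1672·2 = 4974, valid modulo lcm(1672, 3) = 5016: x ≡ 4974 (mod 5016).
  Combine with x ≡ 5 (mod 17); new modulus lcm = 85272.
    Write x = 4974 + 5016·t and substitute into x ≡ 5 (mod 17): 5016·t ≡ 5 − 4974 = -4969 (mod 17).
    Reduce coefficients mod 17: 1·t ≡ 12 (mod 17).
    So t ≡ 12 (mod 17).
    Then x = 4974 + 5016·12 = 65166, valid modulo lcm(5016, 17) = 85272: x ≡ 65166 (mod 85272).
Verify against each original: 65166 mod 8 = 6, 65166 mod 19 = 15, 65166 mod 11 = 2, 65166 mod 3 = 0, 65166 mod 17 = 5.

x ≡ 65166 (mod 85272).


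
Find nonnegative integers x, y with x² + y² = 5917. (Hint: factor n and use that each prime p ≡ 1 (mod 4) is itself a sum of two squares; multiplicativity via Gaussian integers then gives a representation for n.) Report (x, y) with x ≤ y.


Step 1: Factor n = 5917 = 61 · 97.
Step 2: Check the mod-4 condition on each prime factor: 61 ≡ 1 (mod 4), exponent 1; 97 ≡ 1 (mod 4), exponent 1.
All primes ≡ 3 (mod 4) appear to even exponent (or don't appear), so by the two-squares theorem n IS expressible as a sum of two squares.
Step 3: Build a representation. Here n = 61 · 97 is a product of primes ≡ 1 (mod 4). Each prime p ≡ 1 (mod 4) is itself a sum of two squares; find a² by testing p − a² for a perfect square:
  61: 61 − 1² = 60, 61 − 2² = 57, 61 − 3² = 52, 61 − 4² = 45, 61 − 5² = 36 = 6² ⇒ 61 = 5² + 6².
  97: 97 − 1² = 96, 97 − 2² = 93, 97 − 3² = 88, 97 − 4² = 81 = 9² ⇒ 97 = 4² + 9².
  Combine using the Brahmagupta–Fibonacci identity (a² + b²)(c² + d²) = (ac − bd)² + (ad + bc)² = (ac + bd)² + (ad − bc)²:
  61 · 97 = 5917: from (5² + 6²)(4² + 9²), take (5·4 − 6·9, 5·9 + 6·4) = (20 − 54, 45 + 24) = (-34, 69); dropping signs (only squares matter) gives (34, 69); check 34² + 69² = 1156 + 4761 = 5917 ✓.
Step 4: Order so x ≤ y and verify: 34² + 69² = 1156 + 4761 = 5917 = n. ✓

n = 5917 = 34² + 69² (one valid representation with x ≤ y).


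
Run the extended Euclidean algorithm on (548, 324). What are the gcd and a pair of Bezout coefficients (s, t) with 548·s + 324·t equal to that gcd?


Euclidean algorithm on (548, 324) — divide until remainder is 0:
  548 = 1 · 324 + 224
  324 = 1 · 224 + 100
  224 = 2 · 100 + 24
  100 = 4 · 24 + 4
  24 = 6 · 4 + 0
gcd(548, 324) = 4.
Track Bezout coefficients alongside the remainders: start with r₀ = 548 = a·1 + b·0 (s = 1, t = 0) and r₁ = 324 = a·0 + b·1 (s = 0, t = 1); each new remainder r_{k+1} = r_{k-1} − q_k·r_k inherits s_{k+1} = s_{k-1} − q_k·s_k, t_{k+1} = t_{k-1} − q_k·t_k, so r_k = a·s_k + b·t_k at every step:
  q = 1: r = 224, s = 1 − 1·0 = 1, t = 0 − 1·1 = -1  (check: 548·1 + 324·(-1) = 224)
  q = 1: r = 100, s = 0 − 1·1 = -1, t = 1 − 1·(-1) = 2  (check: 548·(-1) + 324·2 = 100)
  q = 2: r = 24, s = 1 − 2·(-1) = 3, t = -1 − 2·2 = -5  (check: 548·3 + 324·(-5) = 24)
  q = 4: r = 4, s = -1 − 4·3 = -13, t = 2 − 4·(-5) = 22  (check: 548·(-13) + 324·22 = 4)
The row with r = 4 (the gcd) gives the Bezout coefficients s = -13, t = 22.
Result: 548 · (-13) + 324 · (22) = 4.

gcd(548, 324) = 4; s = -13, t = 22 (check: 548·(-13) + 324·22 = 4).


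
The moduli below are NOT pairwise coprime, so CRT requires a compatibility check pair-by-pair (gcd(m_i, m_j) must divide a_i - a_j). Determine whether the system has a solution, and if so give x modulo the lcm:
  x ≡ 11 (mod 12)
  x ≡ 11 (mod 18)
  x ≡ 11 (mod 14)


Moduli 12, 18, 14 are not pairwise coprime, so CRT works modulo lcm(m_i) when all pairwise compatibility conditions hold.
Pairwise compatibility: gcd(m_i, m_j) must divide a_i - a_j for every pair.
Merge one congruence at a time:
  Start: x ≡ 11 (mod 12).
  Combine with x ≡ 11 (mod 18): gcd(12, 18) = 6; 11 - 11 = 0, which IS divisible by 6, so compatible.
    Write x = 11 + 12·t and substitute into x ≡ 11 (mod 18): 12·t ≡ 11 − 11 = 0 (mod 18).
    Divide the congruence (and modulus) by g = 6: 2·t ≡ 0 (mod 3).
    The inverse of 2 mod 3 is 2 (since 2·2 = 4 = 1·3 + 1), so t ≡ 2·0 = 0 ≡ 0 (mod 3).
    Then x = 11 + 12·0 = 11, valid modulo lcm(12, 18) = 36: x ≡ 11 (mod 36).
  Combine with x ≡ 11 (mod 14): gcd(36, 14) = 2; 11 - 11 = 0, which IS divisible by 2, so compatible.
    Write x = 11 + 36·t and substitute into x ≡ 11 (mod 14): 36·t ≡ 11 − 11 = 0 (mod 14).
    Divide the congruence (and modulus) by g = 2: 18·t ≡ 0 (mod 7).
    Reduce coefficients mod 7: 4·t ≡ 0 (mod 7).
    The inverse of 4 mod 7 is 2 (since 4·2 = 8 = 1·7 + 1), so t ≡ 2·0 = 0 ≡ 0 (mod 7).
    Then x = 11 + 36·0 = 11, valid modulo lcm(36, 14) = 252: x ≡ 11 (mod 252).
Verify: 11 mod 12 = 11, 11 mod 18 = 11, 11 mod 14 = 11.

x ≡ 11 (mod 252).


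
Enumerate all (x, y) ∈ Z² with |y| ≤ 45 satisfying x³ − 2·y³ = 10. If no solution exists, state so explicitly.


The equation is x³ - 2y³ = 10. For fixed y, x³ = 2·y³ + 10, so a solution requires the RHS to be a perfect cube.
Strategy: iterate y from -45 to 45, compute RHS = 2·y³ + 10, and check whether it is a (positive or negative) perfect cube.
Check small values of y:
  y = 0: RHS = 10 is not a perfect cube.
  y = 1: RHS = 12 is not a perfect cube.
  y = -1: RHS = 8 = (2)³ ⇒ x = 2 works.
  y = 2: RHS = 26 is not a perfect cube.
  y = -2: RHS = -6 is not a perfect cube.
  y = 3: RHS = 64 = (4)³ ⇒ x = 4 works.
  y = -3: RHS = -44 is not a perfect cube.
Continuing the search up to |y| = 45 finds no further solutions beyond those listed.
Collected solutions: (2, -1), (4, 3).

Solutions (with |y| ≤ 45): (2, -1), (4, 3).


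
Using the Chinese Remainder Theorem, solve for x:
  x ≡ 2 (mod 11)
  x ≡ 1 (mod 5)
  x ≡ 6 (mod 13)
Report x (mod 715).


Moduli 11, 5, 13 are pairwise coprime; by CRT there is a unique solution modulo M = 11 · 5 · 13 = 715.
Solve pairwise, accumulating the modulus:
  Start with x ≡ 2 (mod 11).
  Combine with x ≡ 1 (mod 5): since gcd(11, 5) = 1, we get a unique residue mod 55.
    Write x = 2 + 11·t and substitute into x ≡ 1 (mod 5): 11·t ≡ 1 − 2 = -1 (mod 5).
    Reduce coefficients mod 5: 1·t ≡ 4 (mod 5).
    So t ≡ 4 (mod 5).
    Then x = 2 + 11·4 = 46, valid modulo lcm(11, 5) = 55: x ≡ 46 (mod 55).
  Combine with x ≡ 6 (mod 13): since gcd(55, 13) = 1, we get a unique residue mod 715.
    Write x = 46 + 55·t and substitute into x ≡ 6 (mod 13): 55·t ≡ 6 − 46 = -40 (mod 13).
    Reduce coefficients mod 13: 3·t ≡ 12 (mod 13).
    The inverse of 3 mod 13 is 9 (since 3·9 = 27 = 2·13 + 1), so t ≡ 9·12 = 108 ≡ 4 (mod 13).
    Then x = 46 + 55·4 = 266, valid modulo lcm(55, 13) = 715: x ≡ 266 (mod 715).
Verify: 266 mod 11 = 2 ✓, 266 mod 5 = 1 ✓, 266 mod 13 = 6 ✓.

x ≡ 266 (mod 715).


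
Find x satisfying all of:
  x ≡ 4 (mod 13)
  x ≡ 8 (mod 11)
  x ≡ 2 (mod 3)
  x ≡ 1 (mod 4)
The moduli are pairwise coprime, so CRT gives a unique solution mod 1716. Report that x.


Product of moduli M = 13 · 11 · 3 · 4 = 1716.
Merge one congruence at a time:
  Start: x ≡ 4 (mod 13).
  Combine with x ≡ 8 (mod 11); new modulus lcm = 143.
    Write x = 4 + 13·t and substitute into x ≡ 8 (mod 11): 13·t ≡ 8 − 4 = 4 (mod 11).
    Reduce coefficients mod 11: 2·t ≡ 4 (mod 11).
    The inverse of 2 mod 11 is 6 (since 2·6 = 12 = 1·11 + 1), so t ≡ 6·4 = 24 ≡ 2 (mod 11).
    Then x = 4 + 13·2 = 30, valid modulo lcm(13, 11) = 143: x ≡ 30 (mod 143).
  Combine with x ≡ 2 (mod 3); new modulus lcm = 429.
    Write x = 30 + 143·t and substitute into x ≡ 2 (mod 3): 143·t ≡ 2 − 30 = -28 (mod 3).
    Reduce coefficients mod 3: 2·t ≡ 2 (mod 3).
    The inverse of 2 mod 3 is 2 (since 2·2 = 4 = 1·3 + 1), so t ≡ 2·2 = 4 ≡ 1 (mod 3).
    Then x = 30 + 143·1 = 173, valid modulo lcm(143, 3) = 429: x ≡ 173 (mod 429).
  Combine with x ≡ 1 (mod 4); new modulus lcm = 1716.
    Write x = 173 + 429·t and substitute into x ≡ 1 (mod 4): 429·t ≡ 1 − 173 = -172 (mod 4).
    Reduce coefficients mod 4: 1·t ≡ 0 (mod 4).
    So t ≡ 0 (mod 4).
    Then x = 173 + 429·0 = 173, valid modulo lcm(429, 4) = 1716: x ≡ 173 (mod 1716).
Verify against each original: 173 mod 13 = 4, 173 mod 11 = 8, 173 mod 3 = 2, 173 mod 4 = 1.

x ≡ 173 (mod 1716).


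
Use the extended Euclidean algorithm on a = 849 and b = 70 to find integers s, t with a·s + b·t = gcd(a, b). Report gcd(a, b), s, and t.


Euclidean algorithm on (849, 70) — divide until remainder is 0:
  849 = 12 · 70 + 9
  70 = 7 · 9 + 7
  9 = 1 · 7 + 2
  7 = 3 · 2 + 1
  2 = 2 · 1 + 0
gcd(849, 70) = 1.
Track Bezout coefficients alongside the remainders: start with r₀ = 849 = a·1 + b·0 (s = 1, t = 0) and r₁ = 70 = a·0 + b·1 (s = 0, t = 1); each new remainder r_{k+1} = r_{k-1} − q_k·r_k inherits s_{k+1} = s_{k-1} − q_k·s_k, t_{k+1} = t_{k-1} − q_k·t_k, so r_k = a·s_k + b·t_k at every step:
  q = 12: r = 9, s = 1 − 12·0 = 1, t = 0 − 12·1 = -12  (check: 849·1 + 70·(-12) = 9)
  q = 7: r = 7, s = 0 − 7·1 = -7, t = 1 − 7·(-12) = 85  (check: 849·(-7) + 70·85 = 7)
  q = 1: r = 2, s = 1 − 1·(-7) = 8, t = -12 − 1·85 = -97  (check: 849·8 + 70·(-97) = 2)
  q = 3: r = 1, s = -7 − 3·8 = -31, t = 85 − 3·(-97) = 376  (check: 849·(-31) + 70·376 = 1)
The row with r = 1 (the gcd) gives the Bezout coefficients s = -31, t = 376.
Result: 849 · (-31) + 70 · (376) = 1.

gcd(849, 70) = 1; s = -31, t = 376 (check: 849·(-31) + 70·376 = 1).


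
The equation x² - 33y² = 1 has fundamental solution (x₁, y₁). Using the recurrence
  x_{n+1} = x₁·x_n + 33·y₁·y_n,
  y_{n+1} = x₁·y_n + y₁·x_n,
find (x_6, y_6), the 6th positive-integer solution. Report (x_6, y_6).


Step 1: Find the fundamental solution (x₁, y₁) of x² - 33y² = 1.
  Expand √33 as a continued fraction. a₀ = ⌊√33⌋ = 5; iterate m_{k+1} = d_k·a_k − m_k, d_{k+1} = (33 − m_{k+1}²)/d_k, a_{k+1} = ⌊(a₀ + m_{k+1})/d_{k+1}⌋ (starting m₀ = 0, d₀ = 1), with convergents p_k = a_k·p_{k-1} + p_{k-2}, q_k = a_k·q_{k-1} + q_{k-2} (p₋₁ = 1, q₋₁ = 0):
  k = 0: a₀ = 5; p₀/q₀ = 5/1; p₀² − 33·q₀² = 25 − 33 = -8.
  k = 1: m = 5, d = 8, a = ⌊(5 + 5)/8⌋ = 1; p/q = (1·5 + 1)/(1·1 + 0) = 6/1; p² − 33·q² = 36 − 33 = 3.
  k = 2: m = 3, d = 3, a = ⌊(5 + 3)/3⌋ = 2; p/q = (2·6 + 5)/(2·1 + 1) = 17/3; p² − 33·q² = 289 − 297 = -8.
  k = 3: m = 3, d = 8, a = ⌊(5 + 3)/8⌋ = 1; p/q = (1·17 + 6)/(1·3 + 1) = 23/4; p² − 33·q² = 529 − 528 = 1.
  The first convergent with p² − 33·q² = 1 gives the fundamental solution (x₁, y₁) = (23, 4).
Step 2: Apply the recurrence (x_{n+1}, y_{n+1}) = (x₁x_n + 33y₁y_n, x₁y_n + y₁x_n) repeatedly.
  From (x_1, y_1) = (23, 4): x_2 = 23·23 + 33·4·4 = 1057; y_2 = 23·4 + 4·23 = 184.
  From (x_2, y_2) = (1057, 184): x_3 = 23·1057 + 33·4·184 = 48599; y_3 = 23·184 + 4·1057 = 8460.
  From (x_3, y_3) = (48599, 8460): x_4 = 23·48599 + 33·4·8460 = 2234497; y_4 = 23·8460 + 4·48599 = 388976.
  From (x_4, y_4) = (2234497, 388976): x_5 = 23·2234497 + 33·4·388976 = 102738263; y_5 = 23·388976 + 4·2234497 = 17884436.
  From (x_5, y_5) = (102738263, 17884436): x_6 = 23·102738263 + 33·4·17884436 = 4723725601; y_6 = 23·17884436 + 4·102738263 = 822295080.
Step 3: Verify x_6² - 33·y_6² = 22313583553542811201 - 22313583553542811200 = 1 (should be 1). ✓

(x_1, y_1) = (23, 4); (x_6, y_6) = (4723725601, 822295080).


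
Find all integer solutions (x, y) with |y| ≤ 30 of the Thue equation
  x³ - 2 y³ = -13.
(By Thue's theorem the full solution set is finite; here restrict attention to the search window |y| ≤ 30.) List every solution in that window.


The equation is x³ - 2y³ = -13. For fixed y, x³ = 2·y³ − 13, so a solution requires the RHS to be a perfect cube.
Strategy: iterate y from -30 to 30, compute RHS = 2·y³ − 13, and check whether it is a (positive or negative) perfect cube.
Check small values of y:
  y = 0: RHS = -13 is not a perfect cube.
  y = 1: RHS = -11 is not a perfect cube.
  y = -1: RHS = -15 is not a perfect cube.
  y = 2: RHS = 3 is not a perfect cube.
  y = -2: RHS = -29 is not a perfect cube.
  y = 3: RHS = 41 is not a perfect cube.
  y = -3: RHS = -67 is not a perfect cube.
Continuing the search up to |y| = 30 finds no solutions either.
No (x, y) in the scanned range satisfies the equation.

No integer solutions with |y| ≤ 30.


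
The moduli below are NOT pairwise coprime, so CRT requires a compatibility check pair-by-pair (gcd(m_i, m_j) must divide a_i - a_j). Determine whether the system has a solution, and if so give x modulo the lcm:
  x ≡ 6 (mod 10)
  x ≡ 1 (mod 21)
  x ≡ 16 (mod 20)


Moduli 10, 21, 20 are not pairwise coprime, so CRT works modulo lcm(m_i) when all pairwise compatibility conditions hold.
Pairwise compatibility: gcd(m_i, m_j) must divide a_i - a_j for every pair.
Merge one congruence at a time:
  Start: x ≡ 6 (mod 10).
  Combine with x ≡ 1 (mod 21): gcd(10, 21) = 1; 1 - 6 = -5, which IS divisible by 1, so compatible.
    Write x = 6 + 10·t and substitute into x ≡ 1 (mod 21): 10·t ≡ 1 − 6 = -5 (mod 21).
    Reduce coefficients mod 21: 10·t ≡ 16 (mod 21).
    The inverse of 10 mod 21 is 19 (since 10·19 = 190 = 9·21 + 1), so t ≡ 19·16 = 304 ≡ 10 (mod 21).
    Then x = 6 + 10·10 = 106, valid modulo lcm(10, 21) = 210: x ≡ 106 (mod 210).
  Combine with x ≡ 16 (mod 20): gcd(210, 20) = 10; 16 - 106 = -90, which IS divisible by 10, so compatible.
    Write x = 106 + 210·t and substitute into x ≡ 16 (mod 20): 210·t ≡ 16 − 106 = -90 (mod 20).
    Divide the congruence (and modulus) by g = 10: 21·t ≡ -9 (mod 2).
    Reduce coefficients mod 2: 1·t ≡ 1 (mod 2).
    So t ≡ 1 (mod 2).
    Then x = 106 + 210·1 = 316, valid modulo lcm(210, 20) = 420: x ≡ 316 (mod 420).
Verify: 316 mod 10 = 6, 316 mod 21 = 1, 316 mod 20 = 16.

x ≡ 316 (mod 420).


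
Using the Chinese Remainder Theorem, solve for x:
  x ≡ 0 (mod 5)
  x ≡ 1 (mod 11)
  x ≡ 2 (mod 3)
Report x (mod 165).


Moduli 5, 11, 3 are pairwise coprime; by CRT there is a unique solution modulo M = 5 · 11 · 3 = 165.
Solve pairwise, accumulating the modulus:
  Start with x ≡ 0 (mod 5).
  Combine with x ≡ 1 (mod 11): since gcd(5, 11) = 1, we get a unique residue mod 55.
    Write x = 0 + 5·t and substitute into x ≡ 1 (mod 11): 5·t ≡ 1 − 0 = 1 (mod 11).
    The inverse of 5 mod 11 is 9 (since 5·9 = 45 = 4·11 + 1), so t ≡ 9·1 = 9 ≡ 9 (mod 11).
    Then x = 0 + 5·9 = 45, valid modulo lcm(5, 11) = 55: x ≡ 45 (mod 55).
  Combine with x ≡ 2 (mod 3): since gcd(55, 3) = 1, we get a unique residue mod 165.
    Write x = 45 + 55·t and substitute into x ≡ 2 (mod 3): 55·t ≡ 2 − 45 = -43 (mod 3).
    Reduce coefficients mod 3: 1·t ≡ 2 (mod 3).
    So t ≡ 2 (mod 3).
    Then x = 45 + 55·2 = 155, valid modulo lcm(55, 3) = 165: x ≡ 155 (mod 165).
Verify: 155 mod 5 = 0 ✓, 155 mod 11 = 1 ✓, 155 mod 3 = 2 ✓.

x ≡ 155 (mod 165).


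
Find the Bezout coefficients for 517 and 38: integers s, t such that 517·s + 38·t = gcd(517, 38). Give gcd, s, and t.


Euclidean algorithm on (517, 38) — divide until remainder is 0:
  517 = 13 · 38 + 23
  38 = 1 · 23 + 15
  23 = 1 · 15 + 8
  15 = 1 · 8 + 7
  8 = 1 · 7 + 1
  7 = 7 · 1 + 0
gcd(517, 38) = 1.
Track Bezout coefficients alongside the remainders: start with r₀ = 517 = a·1 + b·0 (s = 1, t = 0) and r₁ = 38 = a·0 + b·1 (s = 0, t = 1); each new remainder r_{k+1} = r_{k-1} − q_k·r_k inherits s_{k+1} = s_{k-1} − q_k·s_k, t_{k+1} = t_{k-1} − q_k·t_k, so r_k = a·s_k + b·t_k at every step:
  q = 13: r = 23, s = 1 − 13·0 = 1, t = 0 − 13·1 = -13  (check: 517·1 + 38·(-13) = 23)
  q = 1: r = 15, s = 0 − 1·1 = -1, t = 1 − 1·(-13) = 14  (check: 517·(-1) + 38·14 = 15)
  q = 1: r = 8, s = 1 − 1·(-1) = 2, t = -13 − 1·14 = -27  (check: 517·2 + 38·(-27) = 8)
  q = 1: r = 7, s = -1 − 1·2 = -3, t = 14 − 1·(-27) = 41  (check: 517·(-3) + 38·41 = 7)
  q = 1: r = 1, s = 2 − 1·(-3) = 5, t = -27 − 1·41 = -68  (check: 517·5 + 38·(-68) = 1)
The row with r = 1 (the gcd) gives the Bezout coefficients s = 5, t = -68.
Result: 517 · (5) + 38 · (-68) = 1.

gcd(517, 38) = 1; s = 5, t = -68 (check: 517·5 + 38·(-68) = 1).


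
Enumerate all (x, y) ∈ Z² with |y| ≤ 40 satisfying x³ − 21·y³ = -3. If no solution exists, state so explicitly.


The equation is x³ - 21y³ = -3. For fixed y, x³ = 21·y³ − 3, so a solution requires the RHS to be a perfect cube.
Strategy: iterate y from -40 to 40, compute RHS = 21·y³ − 3, and check whether it is a (positive or negative) perfect cube.
Check small values of y:
  y = 0: RHS = -3 is not a perfect cube.
  y = 1: RHS = 18 is not a perfect cube.
  y = -1: RHS = -24 is not a perfect cube.
  y = 2: RHS = 165 is not a perfect cube.
  y = -2: RHS = -171 is not a perfect cube.
  y = 3: RHS = 564 is not a perfect cube.
  y = -3: RHS = -570 is not a perfect cube.
Continuing the search up to |y| = 40 finds no solutions either.
No (x, y) in the scanned range satisfies the equation.

No integer solutions with |y| ≤ 40.


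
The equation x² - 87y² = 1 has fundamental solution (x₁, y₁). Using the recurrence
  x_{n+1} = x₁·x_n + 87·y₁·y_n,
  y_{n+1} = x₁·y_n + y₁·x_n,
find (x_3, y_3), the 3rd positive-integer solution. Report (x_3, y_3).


Step 1: Find the fundamental solution (x₁, y₁) of x² - 87y² = 1.
  Expand √87 as a continued fraction. a₀ = ⌊√87⌋ = 9; iterate m_{k+1} = d_k·a_k − m_k, d_{k+1} = (87 − m_{k+1}²)/d_k, a_{k+1} = ⌊(a₀ + m_{k+1})/d_{k+1}⌋ (starting m₀ = 0, d₀ = 1), with convergents p_k = a_k·p_{k-1} + p_{k-2}, q_k = a_k·q_{k-1} + q_{k-2} (p₋₁ = 1, q₋₁ = 0):
  k = 0: a₀ = 9; p₀/q₀ = 9/1; p₀² − 87·q₀² = 81 − 87 = -6.
  k = 1: m = 9, d = 6, a = ⌊(9 + 9)/6⌋ = 3; p/q = (3·9 + 1)/(3·1 + 0) = 28/3; p² − 87·q² = 784 − 783 = 1.
  The first convergent with p² − 87·q² = 1 gives the fundamental solution (x₁, y₁) = (28, 3).
Step 2: Apply the recurrence (x_{n+1}, y_{n+1}) = (x₁x_n + 87y₁y_n, x₁y_n + y₁x_n) repeatedly.
  From (x_1, y_1) = (28, 3): x_2 = 28·28 + 87·3·3 = 1567; y_2 = 28·3 + 3·28 = 168.
  From (x_2, y_2) = (1567, 168): x_3 = 28·1567 + 87·3·168 = 87724; y_3 = 28·168 + 3·1567 = 9405.
Step 3: Verify x_3² - 87·y_3² = 7695500176 - 7695500175 = 1 (should be 1). ✓

(x_1, y_1) = (28, 3); (x_3, y_3) = (87724, 9405).


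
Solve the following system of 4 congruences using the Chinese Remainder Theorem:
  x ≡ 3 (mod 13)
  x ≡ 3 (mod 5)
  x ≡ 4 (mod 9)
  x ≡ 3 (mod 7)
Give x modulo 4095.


Product of moduli M = 13 · 5 · 9 · 7 = 4095.
Merge one congruence at a time:
  Start: x ≡ 3 (mod 13).
  Combine with x ≡ 3 (mod 5); new modulus lcm = 65.
    Write x = 3 + 13·t and substitute into x ≡ 3 (mod 5): 13·t ≡ 3 − 3 = 0 (mod 5).
    Reduce coefficients mod 5: 3·t ≡ 0 (mod 5).
    The inverse of 3 mod 5 is 2 (since 3·2 = 6 = 1·5 + 1), so t ≡ 2·0 = 0 ≡ 0 (mod 5).
    Then x = 3 + 13·0 = 3, valid modulo lcm(13, 5) = 65: x ≡ 3 (mod 65).
  Combine with x ≡ 4 (mod 9); new modulus lcm = 585.
    Write x = 3 + 65·t and substitute into x ≡ 4 (mod 9): 65·t ≡ 4 − 3 = 1 (mod 9).
    Reduce coefficients mod 9: 2·t ≡ 1 (mod 9).
    The inverse of 2 mod 9 is 5 (since 2·5 = 10 = 1·9 + 1), so t ≡ 5·1 = 5 ≡ 5 (mod 9).
    Then x = 3 + 65·5 = 328, valid modulo lcm(65, 9) = 585: x ≡ 328 (mod 585).
  Combine with x ≡ 3 (mod 7); new modulus lcm = 4095.
    Write x = 328 + 585·t and substitute into x ≡ 3 (mod 7): 585·t ≡ 3 − 328 = -325 (mod 7).
    Reduce coefficients mod 7: 4·t ≡ 4 (mod 7).
    The inverse of 4 mod 7 is 2 (since 4·2 = 8 = 1·7 + 1), so t ≡ 2·4 = 8 ≡ 1 (mod 7).
    Then x = 328 + 585·1 = 913, valid modulo lcm(585, 7) = 4095: x ≡ 913 (mod 4095).
Verify against each original: 913 mod 13 = 3, 913 mod 5 = 3, 913 mod 9 = 4, 913 mod 7 = 3.

x ≡ 913 (mod 4095).


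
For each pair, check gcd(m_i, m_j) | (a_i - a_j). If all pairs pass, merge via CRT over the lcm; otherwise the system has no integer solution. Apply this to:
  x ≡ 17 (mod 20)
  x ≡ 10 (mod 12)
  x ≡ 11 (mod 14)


Moduli 20, 12, 14 are not pairwise coprime, so CRT works modulo lcm(m_i) when all pairwise compatibility conditions hold.
Pairwise compatibility: gcd(m_i, m_j) must divide a_i - a_j for every pair.
Merge one congruence at a time:
  Start: x ≡ 17 (mod 20).
  Combine with x ≡ 10 (mod 12): gcd(20, 12) = 4, and 10 - 17 = -7 is NOT divisible by 4.
    ⇒ system is inconsistent (no integer solution).

No solution (the system is inconsistent).


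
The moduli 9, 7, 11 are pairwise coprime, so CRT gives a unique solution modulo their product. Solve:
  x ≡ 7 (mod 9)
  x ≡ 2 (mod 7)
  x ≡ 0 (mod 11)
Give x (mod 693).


Moduli 9, 7, 11 are pairwise coprime; by CRT there is a unique solution modulo M = 9 · 7 · 11 = 693.
Solve pairwise, accumulating the modulus:
  Start with x ≡ 7 (mod 9).
  Combine with x ≡ 2 (mod 7): since gcd(9, 7) = 1, we get a unique residue mod 63.
    Write x = 7 + 9·t and substitute into x ≡ 2 (mod 7): 9·t ≡ 2 − 7 = -5 (mod 7).
    Reduce coefficients mod 7: 2·t ≡ 2 (mod 7).
    The inverse of 2 mod 7 is 4 (since 2·4 = 8 = 1·7 + 1), so t ≡ 4·2 = 8 ≡ 1 (mod 7).
    Then x = 7 + 9·1 = 16, valid modulo lcm(9, 7) = 63: x ≡ 16 (mod 63).
  Combine with x ≡ 0 (mod 11): since gcd(63, 11) = 1, we get a unique residue mod 693.
    Write x = 16 + 63·t and substitute into x ≡ 0 (mod 11): 63·t ≡ 0 − 16 = -16 (mod 11).
    Reduce coefficients mod 11: 8·t ≡ 6 (mod 11).
    The inverse of 8 mod 11 is 7 (since 8·7 = 56 = 5·11 + 1), so t ≡ 7·6 = 42 ≡ 9 (mod 11).
    Then x = 16 + 63·9 = 583, valid modulo lcm(63, 11) = 693: x ≡ 583 (mod 693).
Verify: 583 mod 9 = 7 ✓, 583 mod 7 = 2 ✓, 583 mod 11 = 0 ✓.

x ≡ 583 (mod 693).


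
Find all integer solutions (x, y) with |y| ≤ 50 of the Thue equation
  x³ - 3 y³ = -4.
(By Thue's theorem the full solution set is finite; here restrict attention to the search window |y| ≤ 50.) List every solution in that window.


The equation is x³ - 3y³ = -4. For fixed y, x³ = 3·y³ − 4, so a solution requires the RHS to be a perfect cube.
Strategy: iterate y from -50 to 50, compute RHS = 3·y³ − 4, and check whether it is a (positive or negative) perfect cube.
Check small values of y:
  y = 0: RHS = -4 is not a perfect cube.
  y = 1: RHS = -1 = (-1)³ ⇒ x = -1 works.
  y = -1: RHS = -7 is not a perfect cube.
  y = 2: RHS = 20 is not a perfect cube.
  y = -2: RHS = -28 is not a perfect cube.
  y = 3: RHS = 77 is not a perfect cube.
  y = -3: RHS = -85 is not a perfect cube.
Continuing the search up to |y| = 50 finds no further solutions beyond those listed.
Collected solutions: (-1, 1).

Solutions (with |y| ≤ 50): (-1, 1).


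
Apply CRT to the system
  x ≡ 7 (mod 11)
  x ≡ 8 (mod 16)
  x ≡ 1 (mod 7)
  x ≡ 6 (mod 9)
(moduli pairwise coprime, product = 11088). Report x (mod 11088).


Product of moduli M = 11 · 16 · 7 · 9 = 11088.
Merge one congruence at a time:
  Start: x ≡ 7 (mod 11).
  Combine with x ≡ 8 (mod 16); new modulus lcm = 176.
    Write x = 7 + 11·t and substitute into x ≡ 8 (mod 16): 11·t ≡ 8 − 7 = 1 (mod 16).
    The inverse of 11 mod 16 is 3 (since 11·3 = 33 = 2·16 + 1), so t ≡ 3·1 = 3 ≡ 3 (mod 16).
    Then x = 7 + 11·3 = 40, valid modulo lcm(11, 16) = 176: x ≡ 40 (mod 176).
  Combine with x ≡ 1 (mod 7); new modulus lcm = 1232.
    Write x = 40 + 176·t and substitute into x ≡ 1 (mod 7): 176·t ≡ 1 − 40 = -39 (mod 7).
    Reduce coefficients mod 7: 1·t ≡ 3 (mod 7).
    So t ≡ 3 (mod 7).
    Then x = 40 + 176·3 = 568, valid modulo lcm(176, 7) = 1232: x ≡ 568 (mod 1232).
  Combine with x ≡ 6 (mod 9); new modulus lcm = 11088.
    Write x = 568 + 1232·t and substitute into x ≡ 6 (mod 9): 1232·t ≡ 6 − 568 = -562 (mod 9).
    Reduce coefficients mod 9: 8·t ≡ 5 (mod 9).
    The inverse of 8 mod 9 is 8 (since 8·8 = 64 = 7·9 + 1), so t ≡ 8·5 = 40 ≡ 4 (mod 9).
    Then x = 568 + 1232·4 = 5496, valid modulo lcm(1232, 9) = 11088: x ≡ 5496 (mod 11088).
Verify against each original: 5496 mod 11 = 7, 5496 mod 16 = 8, 5496 mod 7 = 1, 5496 mod 9 = 6.

x ≡ 5496 (mod 11088).


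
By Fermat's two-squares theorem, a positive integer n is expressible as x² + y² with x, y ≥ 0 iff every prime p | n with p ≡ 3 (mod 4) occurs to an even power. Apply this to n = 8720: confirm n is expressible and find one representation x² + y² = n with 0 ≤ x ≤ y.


Step 1: Factor n = 8720 = 2^4 · 5 · 109.
Step 2: Check the mod-4 condition on each prime factor: 2 = 2 (special); 5 ≡ 1 (mod 4), exponent 1; 109 ≡ 1 (mod 4), exponent 1.
All primes ≡ 3 (mod 4) appear to even exponent (or don't appear), so by the two-squares theorem n IS expressible as a sum of two squares.
Step 3: Build a representation. Group n = k² · m with k = 4 and m = 5 · 109 = 545 (a product of primes ≡ 1 (mod 4)); a representation of m scales to one of n via (k·x)² + (k·y)² = k²(x² + y²). Each prime p ≡ 1 (mod 4) is itself a sum of two squares; find a² by testing p − a² for a perfect square:
  5: 5 − 1² = 4 = 2² ⇒ 5 = 1² + 2².
  109: 109 − 1² = 108, 109 − 2² = 105, 109 − 3² = 100 = 10² ⇒ 109 = 3² + 10².
  Combine using the Brahmagupta–Fibonacci identity (a² + b²)(c² + d²) = (ac − bd)² + (ad + bc)² = (ac + bd)² + (ad − bc)²:
  5 · 109 = 545: from (1² + 2²)(3² + 10²), take (1·3 − 2·10, 1·10 + 2·3) = (3 − 20, 10 + 6) = (-17, 16); dropping signs (only squares matter) gives (17, 16); check 17² + 16² = 289 + 256 = 545 ✓.
  Scale by k = 4: (4·17, 4·16) = (68, 64).
Step 4: Order so x ≤ y and verify: 64² + 68² = 4096 + 4624 = 8720 = n. ✓

n = 8720 = 64² + 68² (one valid representation with x ≤ y).


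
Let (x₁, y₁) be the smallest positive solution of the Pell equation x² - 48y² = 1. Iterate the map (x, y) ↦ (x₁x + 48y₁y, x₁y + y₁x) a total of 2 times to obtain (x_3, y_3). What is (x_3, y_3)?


Step 1: Find the fundamental solution (x₁, y₁) of x² - 48y² = 1.
  Expand √48 as a continued fraction. a₀ = ⌊√48⌋ = 6; iterate m_{k+1} = d_k·a_k − m_k, d_{k+1} = (48 − m_{k+1}²)/d_k, a_{k+1} = ⌊(a₀ + m_{k+1})/d_{k+1}⌋ (starting m₀ = 0, d₀ = 1), with convergents p_k = a_k·p_{k-1} + p_{k-2}, q_k = a_k·q_{k-1} + q_{k-2} (p₋₁ = 1, q₋₁ = 0):
  k = 0: a₀ = 6; p₀/q₀ = 6/1; p₀² − 48·q₀² = 36 − 48 = -12.
  k = 1: m = 6, d = 12, a = ⌊(6 + 6)/12⌋ = 1; p/q = (1·6 + 1)/(1·1 + 0) = 7/1; p² − 48·q² = 49 − 48 = 1.
  The first convergent with p² − 48·q² = 1 gives the fundamental solution (x₁, y₁) = (7, 1).
Step 2: Apply the recurrence (x_{n+1}, y_{n+1}) = (x₁x_n + 48y₁y_n, x₁y_n + y₁x_n) repeatedly.
  From (x_1, y_1) = (7, 1): x_2 = 7·7 + 48·1·1 = 97; y_2 = 7·1 + 1·7 = 14.
  From (x_2, y_2) = (97, 14): x_3 = 7·97 + 48·1·14 = 1351; y_3 = 7·14 + 1·97 = 195.
Step 3: Verify x_3² - 48·y_3² = 1825201 - 1825200 = 1 (should be 1). ✓

(x_1, y_1) = (7, 1); (x_3, y_3) = (1351, 195).
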